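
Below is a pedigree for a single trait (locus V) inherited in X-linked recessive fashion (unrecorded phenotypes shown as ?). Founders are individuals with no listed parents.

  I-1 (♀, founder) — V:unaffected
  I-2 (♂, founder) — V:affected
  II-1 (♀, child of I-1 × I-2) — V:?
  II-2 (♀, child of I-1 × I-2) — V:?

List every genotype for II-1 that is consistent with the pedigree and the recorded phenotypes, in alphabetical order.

II-1 ∈ {X^VX^v, X^vX^v}

V/I-1 un ·: X^VX^V|X^VX^v
V/I-2 aff ·: X^vY
V/II-1 ? I-1×I-2: X^VX^v|X^vX^v
V/II-2 ? I-1×I-2: X^VX^v|X^vX^v
⇒ V over [I-1,I-2,II-1,II-2]: 5 consistent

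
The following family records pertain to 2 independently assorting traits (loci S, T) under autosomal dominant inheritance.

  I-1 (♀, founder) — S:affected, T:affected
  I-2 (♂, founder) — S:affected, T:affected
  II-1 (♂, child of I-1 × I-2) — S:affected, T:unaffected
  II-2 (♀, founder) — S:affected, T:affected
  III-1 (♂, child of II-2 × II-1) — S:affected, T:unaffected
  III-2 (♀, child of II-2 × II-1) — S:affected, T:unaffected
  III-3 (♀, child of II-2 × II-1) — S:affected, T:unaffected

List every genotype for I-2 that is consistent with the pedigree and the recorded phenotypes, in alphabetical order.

I-2 ∈ {SS Tt, Ss Tt}

S/I-1 aff ·: Ss|SS
S/I-2 aff ·: Ss|SS
S/II-1 aff I-1×I-2: Ss|SS
S/II-2 aff ·: Ss|SS
S/III-1 aff II-2×II-1: Ss|SS
S/III-2 aff II-2×II-1: Ss|SS
S/III-3 aff II-2×II-1: Ss|SS
⇒ S over [I-1,I-2,II-1,II-2,III-1,III-2,III-3]: 84 consistent
T/I-1 aff ·: Tt
T/I-2 aff ·: Tt
T/II-1 un I-1×I-2: tt
T/II-2 aff ·: Tt
T/III-1 un II-2×II-1: tt
T/III-2 un II-2×II-1: tt
T/III-3 un II-2×II-1: tt
⇒ T over [I-1,I-2,II-1,II-2,III-1,III-2,III-3]: 1 consistent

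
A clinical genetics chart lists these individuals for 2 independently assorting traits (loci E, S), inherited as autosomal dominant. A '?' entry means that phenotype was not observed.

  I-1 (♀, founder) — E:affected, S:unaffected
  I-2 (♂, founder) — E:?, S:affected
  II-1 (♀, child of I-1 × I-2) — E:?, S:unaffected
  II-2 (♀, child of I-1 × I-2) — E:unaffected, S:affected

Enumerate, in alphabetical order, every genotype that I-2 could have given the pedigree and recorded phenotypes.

I-2 ∈ {Ee Ss, ee Ss}

E/I-1 aff ·: Ee
E/I-2 ? ·: ee|Ee
E/II-1 ? I-1×I-2: ee|Ee|EE
E/II-2 un I-1×I-2: ee
⇒ E over [I-1,I-2,II-1,II-2]: 5 consistent
S/I-1 un ·: ss
S/I-2 aff ·: Ss
S/II-1 un I-1×I-2: ss
S/II-2 aff I-1×I-2: Ss
⇒ S over [I-1,I-2,II-1,II-2]: 1 consistent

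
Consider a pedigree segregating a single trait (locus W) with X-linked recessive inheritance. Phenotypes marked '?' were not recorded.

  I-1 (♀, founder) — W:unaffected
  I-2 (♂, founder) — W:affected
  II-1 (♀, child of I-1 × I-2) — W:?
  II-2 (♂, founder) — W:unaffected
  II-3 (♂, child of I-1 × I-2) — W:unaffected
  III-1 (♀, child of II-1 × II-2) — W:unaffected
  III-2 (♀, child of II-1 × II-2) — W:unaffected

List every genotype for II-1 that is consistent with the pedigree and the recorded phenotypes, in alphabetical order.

W/I-1 un ·: X^WX^W|X^WX^w
W/I-2 aff ·: X^wY
W/II-1 ? I-1×I-2: X^WX^w|X^wX^w
W/II-2 un ·: X^WY
W/II-3 un I-1×I-2: X^WY
W/III-1 un II-1×II-2: X^WX^W|X^WX^w
W/III-2 un II-1×II-2: X^WX^W|X^WX^w
⇒ W over [I-1,I-2,II-1,II-2,II-3,III-1,III-2]: 9 consistent

II-1 ∈ {X^WX^w, X^wX^w}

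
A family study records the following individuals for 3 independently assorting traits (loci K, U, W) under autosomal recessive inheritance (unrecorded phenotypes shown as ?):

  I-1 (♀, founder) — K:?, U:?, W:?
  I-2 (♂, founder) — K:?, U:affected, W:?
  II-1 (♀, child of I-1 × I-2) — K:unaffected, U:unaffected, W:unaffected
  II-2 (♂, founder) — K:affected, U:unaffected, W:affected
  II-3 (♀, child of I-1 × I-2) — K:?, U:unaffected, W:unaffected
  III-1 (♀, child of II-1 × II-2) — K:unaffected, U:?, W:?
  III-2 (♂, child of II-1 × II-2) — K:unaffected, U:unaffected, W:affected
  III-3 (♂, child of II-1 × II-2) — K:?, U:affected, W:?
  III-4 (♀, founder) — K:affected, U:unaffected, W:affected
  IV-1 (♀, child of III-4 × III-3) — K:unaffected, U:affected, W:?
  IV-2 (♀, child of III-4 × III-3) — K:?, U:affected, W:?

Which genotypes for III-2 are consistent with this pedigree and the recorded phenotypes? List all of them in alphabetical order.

K/I-1 ? ·: KK|Kk|kk
K/I-2 ? ·: KK|Kk|kk
K/II-1 un I-1×I-2: KK|Kk
K/II-2 aff ·: kk
K/II-3 ? I-1×I-2: KK|Kk|kk
K/III-1 un II-1×II-2: Kk
K/III-2 un II-1×II-2: Kk
K/III-3 ? II-1×II-2: Kk
K/III-4 aff ·: kk
K/IV-1 un III-4×III-3: Kk
K/IV-2 ? III-4×III-3: Kk|kk
⇒ K over [I-1,I-2,II-1,II-2,II-3,III-1,III-2,III-3,III-4,IV-1,IV-2]: 42 consistent
U/I-1 ? ·: UU|Uu
U/I-2 aff ·: uu
U/II-1 un I-1×I-2: Uu
U/II-2 un ·: Uu
U/II-3 un I-1×I-2: Uu
U/III-1 ? II-1×II-2: UU|Uu|uu
U/III-2 un II-1×II-2: UU|Uu
U/III-3 aff II-1×II-2: uu
U/III-4 un ·: Uu
U/IV-1 aff III-4×III-3: uu
U/IV-2 aff III-4×III-3: uu
⇒ U over [I-1,I-2,II-1,II-2,II-3,III-1,III-2,III-3,III-4,IV-1,IV-2]: 12 consistent
W/I-1 ? ·: WW|Ww|ww
W/I-2 ? ·: WW|Ww|ww
W/II-1 un I-1×I-2: Ww
W/II-2 aff ·: ww
W/II-3 un I-1×I-2: WW|Ww
W/III-1 ? II-1×II-2: Ww|ww
W/III-2 aff II-1×II-2: ww
W/III-3 ? II-1×II-2: Ww|ww
W/III-4 aff ·: ww
W/IV-1 ? III-4×III-3: Ww|ww
W/IV-2 ? III-4×III-3: Ww|ww
⇒ W over [I-1,I-2,II-1,II-2,II-3,III-1,III-2,III-3,III-4,IV-1,IV-2]: 100 consistent

III-2 ∈ {Kk UU ww, Kk Uu ww}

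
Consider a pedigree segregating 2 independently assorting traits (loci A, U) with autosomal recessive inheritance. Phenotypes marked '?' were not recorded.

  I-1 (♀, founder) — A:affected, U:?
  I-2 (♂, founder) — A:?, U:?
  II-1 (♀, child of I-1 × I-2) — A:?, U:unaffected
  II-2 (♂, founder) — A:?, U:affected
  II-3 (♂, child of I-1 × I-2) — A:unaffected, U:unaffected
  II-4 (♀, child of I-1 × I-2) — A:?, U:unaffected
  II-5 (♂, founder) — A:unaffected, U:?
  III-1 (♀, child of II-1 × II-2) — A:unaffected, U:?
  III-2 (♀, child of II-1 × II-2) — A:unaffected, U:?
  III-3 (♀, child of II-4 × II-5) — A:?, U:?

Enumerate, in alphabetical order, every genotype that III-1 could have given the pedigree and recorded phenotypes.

A/I-1 aff ·: aa
A/I-2 ? ·: AA|Aa
A/II-1 ? I-1×I-2: Aa|aa
A/II-2 ? ·: AA|Aa|aa
A/II-3 un I-1×I-2: Aa
A/II-4 ? I-1×I-2: Aa|aa
A/II-5 un ·: AA|Aa
A/III-1 un II-1×II-2: AA|Aa
A/III-2 un II-1×II-2: AA|Aa
A/III-3 ? II-4×II-5: AA|Aa|aa
⇒ A over [I-1,I-2,II-1,II-2,II-3,II-4,II-5,III-1,III-2,III-3]: 133 consistent
U/I-1 ? ·: UU|Uu|uu
U/I-2 ? ·: UU|Uu|uu
U/II-1 un I-1×I-2: UU|Uu
U/II-2 aff ·: uu
U/II-3 un I-1×I-2: UU|Uu
U/II-4 un I-1×I-2: UU|Uu
U/II-5 ? ·: UU|Uu|uu
U/III-1 ? II-1×II-2: Uu|uu
U/III-2 ? II-1×II-2: Uu|uu
U/III-3 ? II-4×II-5: UU|Uu|uu
⇒ U over [I-1,I-2,II-1,II-2,II-3,II-4,II-5,III-1,III-2,III-3]: 446 consistent

III-1 ∈ {AA Uu, AA uu, Aa Uu, Aa uu}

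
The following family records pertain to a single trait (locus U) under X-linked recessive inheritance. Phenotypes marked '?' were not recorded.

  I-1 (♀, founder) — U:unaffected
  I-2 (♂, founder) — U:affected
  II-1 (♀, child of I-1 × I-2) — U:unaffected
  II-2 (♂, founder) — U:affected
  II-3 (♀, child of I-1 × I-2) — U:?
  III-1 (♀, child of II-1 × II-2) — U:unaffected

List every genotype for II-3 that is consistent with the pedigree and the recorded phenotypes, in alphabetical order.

II-3 ∈ {X^UX^u, X^uX^u}

U/I-1 un ·: X^UX^U|X^UX^u
U/I-2 aff ·: X^uY
U/II-1 un I-1×I-2: X^UX^u
U/II-2 aff ·: X^uY
U/II-3 ? I-1×I-2: X^UX^u|X^uX^u
U/III-1 un II-1×II-2: X^UX^u
⇒ U over [I-1,I-2,II-1,II-2,II-3,III-1]: 3 consistent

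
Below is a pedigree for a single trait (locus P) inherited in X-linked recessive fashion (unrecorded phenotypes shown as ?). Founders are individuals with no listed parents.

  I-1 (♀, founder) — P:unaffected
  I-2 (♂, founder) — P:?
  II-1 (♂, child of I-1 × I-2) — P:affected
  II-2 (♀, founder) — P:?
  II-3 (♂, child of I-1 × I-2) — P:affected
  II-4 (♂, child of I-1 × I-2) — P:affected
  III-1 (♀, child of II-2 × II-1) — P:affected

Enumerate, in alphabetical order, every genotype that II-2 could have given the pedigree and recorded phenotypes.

II-2 ∈ {X^PX^p, X^pX^p}

P/I-1 un ·: X^PX^p
P/I-2 ? ·: X^PY|X^pY
P/II-1 aff I-1×I-2: X^pY
P/II-2 ? ·: X^PX^p|X^pX^p
P/II-3 aff I-1×I-2: X^pY
P/II-4 aff I-1×I-2: X^pY
P/III-1 aff II-2×II-1: X^pX^p
⇒ P over [I-1,I-2,II-1,II-2,II-3,II-4,III-1]: 4 consistent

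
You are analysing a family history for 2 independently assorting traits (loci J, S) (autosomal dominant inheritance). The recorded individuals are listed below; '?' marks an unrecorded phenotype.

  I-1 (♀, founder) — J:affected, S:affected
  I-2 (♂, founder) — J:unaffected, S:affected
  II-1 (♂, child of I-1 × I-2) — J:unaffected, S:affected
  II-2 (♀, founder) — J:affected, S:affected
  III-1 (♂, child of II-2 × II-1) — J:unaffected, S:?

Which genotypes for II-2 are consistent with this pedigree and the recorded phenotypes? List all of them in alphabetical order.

II-2 ∈ {Jj SS, Jj Ss}

J/I-1 aff ·: Jj
J/I-2 un ·: jj
J/II-1 un I-1×I-2: jj
J/II-2 aff ·: Jj
J/III-1 un II-2×II-1: jj
⇒ J over [I-1,I-2,II-1,II-2,III-1]: 1 consistent
S/I-1 aff ·: Ss|SS
S/I-2 aff ·: Ss|SS
S/II-1 aff I-1×I-2: Ss|SS
S/II-2 aff ·: Ss|SS
S/III-1 ? II-2×II-1: ss|Ss|SS
⇒ S over [I-1,I-2,II-1,II-2,III-1]: 27 consistent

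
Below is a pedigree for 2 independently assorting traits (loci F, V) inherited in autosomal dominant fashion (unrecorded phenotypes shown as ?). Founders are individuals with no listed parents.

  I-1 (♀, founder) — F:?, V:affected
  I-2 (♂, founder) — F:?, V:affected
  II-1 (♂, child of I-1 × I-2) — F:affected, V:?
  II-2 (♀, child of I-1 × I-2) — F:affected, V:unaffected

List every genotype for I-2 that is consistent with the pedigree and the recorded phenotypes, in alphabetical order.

I-2 ∈ {FF Vv, Ff Vv, ff Vv}

F/I-1 ? ·: ff|Ff|FF
F/I-2 ? ·: ff|Ff|FF
F/II-1 aff I-1×I-2: Ff|FF
F/II-2 aff I-1×I-2: Ff|FF
⇒ F over [I-1,I-2,II-1,II-2]: 17 consistent
V/I-1 aff ·: Vv
V/I-2 aff ·: Vv
V/II-1 ? I-1×I-2: vv|Vv|VV
V/II-2 un I-1×I-2: vv
⇒ V over [I-1,I-2,II-1,II-2]: 3 consistent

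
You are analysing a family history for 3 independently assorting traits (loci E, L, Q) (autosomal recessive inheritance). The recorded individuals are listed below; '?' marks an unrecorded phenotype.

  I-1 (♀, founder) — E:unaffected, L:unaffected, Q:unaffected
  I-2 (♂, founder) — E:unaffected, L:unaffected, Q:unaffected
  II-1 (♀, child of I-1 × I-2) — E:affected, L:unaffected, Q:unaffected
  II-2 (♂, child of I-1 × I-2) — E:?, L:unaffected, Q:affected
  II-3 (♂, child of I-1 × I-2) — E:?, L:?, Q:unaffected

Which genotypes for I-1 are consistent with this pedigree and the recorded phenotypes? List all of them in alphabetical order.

I-1 ∈ {Ee LL Qq, Ee Ll Qq}

E/I-1 un ·: Ee
E/I-2 un ·: Ee
E/II-1 aff I-1×I-2: ee
E/II-2 ? I-1×I-2: EE|Ee|ee
E/II-3 ? I-1×I-2: EE|Ee|ee
⇒ E over [I-1,I-2,II-1,II-2,II-3]: 9 consistent
L/I-1 un ·: LL|Ll
L/I-2 un ·: LL|Ll
L/II-1 un I-1×I-2: LL|Ll
L/II-2 un I-1×I-2: LL|Ll
L/II-3 ? I-1×I-2: LL|Ll|ll
⇒ L over [I-1,I-2,II-1,II-2,II-3]: 29 consistent
Q/I-1 un ·: Qq
Q/I-2 un ·: Qq
Q/II-1 un I-1×I-2: QQ|Qq
Q/II-2 aff I-1×I-2: qq
Q/II-3 un I-1×I-2: QQ|Qq
⇒ Q over [I-1,I-2,II-1,II-2,II-3]: 4 consistent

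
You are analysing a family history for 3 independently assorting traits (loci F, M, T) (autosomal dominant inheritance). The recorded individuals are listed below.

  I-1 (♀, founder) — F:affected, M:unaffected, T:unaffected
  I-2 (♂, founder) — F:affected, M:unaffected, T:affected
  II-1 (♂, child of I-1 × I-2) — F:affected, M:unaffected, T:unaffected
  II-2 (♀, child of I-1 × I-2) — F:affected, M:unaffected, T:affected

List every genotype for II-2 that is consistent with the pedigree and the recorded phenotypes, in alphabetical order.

II-2 ∈ {FF mm Tt, Ff mm Tt}

F/I-1 aff ·: Ff|FF
F/I-2 aff ·: Ff|FF
F/II-1 aff I-1×I-2: Ff|FF
F/II-2 aff I-1×I-2: Ff|FF
⇒ F over [I-1,I-2,II-1,II-2]: 13 consistent
M/I-1 un ·: mm
M/I-2 un ·: mm
M/II-1 un I-1×I-2: mm
M/II-2 un I-1×I-2: mm
⇒ M over [I-1,I-2,II-1,II-2]: 1 consistent
T/I-1 un ·: tt
T/I-2 aff ·: Tt
T/II-1 un I-1×I-2: tt
T/II-2 aff I-1×I-2: Tt
⇒ T over [I-1,I-2,II-1,II-2]: 1 consistent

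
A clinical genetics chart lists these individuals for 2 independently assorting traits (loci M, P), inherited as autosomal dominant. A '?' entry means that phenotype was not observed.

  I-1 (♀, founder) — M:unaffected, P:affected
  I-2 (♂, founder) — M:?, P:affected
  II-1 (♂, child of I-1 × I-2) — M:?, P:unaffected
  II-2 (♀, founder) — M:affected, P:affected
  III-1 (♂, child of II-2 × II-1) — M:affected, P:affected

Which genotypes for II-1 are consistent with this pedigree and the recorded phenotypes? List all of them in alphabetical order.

II-1 ∈ {Mm pp, mm pp}

M/I-1 un ·: mm
M/I-2 ? ·: mm|Mm|MM
M/II-1 ? I-1×I-2: mm|Mm
M/II-2 aff ·: Mm|MM
M/III-1 aff II-2×II-1: Mm|MM
⇒ M over [I-1,I-2,II-1,II-2,III-1]: 12 consistent
P/I-1 aff ·: Pp
P/I-2 aff ·: Pp
P/II-1 un I-1×I-2: pp
P/II-2 aff ·: Pp|PP
P/III-1 aff II-2×II-1: Pp
⇒ P over [I-1,I-2,II-1,II-2,III-1]: 2 consistent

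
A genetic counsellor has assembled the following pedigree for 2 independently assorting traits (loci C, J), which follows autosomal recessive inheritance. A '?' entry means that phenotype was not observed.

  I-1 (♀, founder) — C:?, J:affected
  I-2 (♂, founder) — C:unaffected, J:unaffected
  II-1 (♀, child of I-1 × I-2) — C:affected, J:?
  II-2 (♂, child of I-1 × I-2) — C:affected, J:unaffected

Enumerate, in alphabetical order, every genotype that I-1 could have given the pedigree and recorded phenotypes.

C/I-1 ? ·: Cc|cc
C/I-2 un ·: Cc
C/II-1 aff I-1×I-2: cc
C/II-2 aff I-1×I-2: cc
⇒ C over [I-1,I-2,II-1,II-2]: 2 consistent
J/I-1 aff ·: jj
J/I-2 un ·: JJ|Jj
J/II-1 ? I-1×I-2: Jj|jj
J/II-2 un I-1×I-2: Jj
⇒ J over [I-1,I-2,II-1,II-2]: 3 consistent

I-1 ∈ {Cc jj, cc jj}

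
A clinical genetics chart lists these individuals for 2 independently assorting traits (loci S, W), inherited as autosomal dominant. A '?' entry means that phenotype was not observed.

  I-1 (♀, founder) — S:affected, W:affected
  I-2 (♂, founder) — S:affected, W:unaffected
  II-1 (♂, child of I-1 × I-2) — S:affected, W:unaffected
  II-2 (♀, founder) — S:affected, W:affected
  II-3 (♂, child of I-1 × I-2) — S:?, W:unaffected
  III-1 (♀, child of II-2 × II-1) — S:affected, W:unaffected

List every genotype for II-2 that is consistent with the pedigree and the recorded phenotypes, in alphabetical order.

S/I-1 aff ·: Ss|SS
S/I-2 aff ·: Ss|SS
S/II-1 aff I-1×I-2: Ss|SS
S/II-2 aff ·: Ss|SS
S/II-3 ? I-1×I-2: ss|Ss|SS
S/III-1 aff II-2×II-1: Ss|SS
⇒ S over [I-1,I-2,II-1,II-2,II-3,III-1]: 52 consistent
W/I-1 aff ·: Ww
W/I-2 un ·: ww
W/II-1 un I-1×I-2: ww
W/II-2 aff ·: Ww
W/II-3 un I-1×I-2: ww
W/III-1 un II-2×II-1: ww
⇒ W over [I-1,I-2,II-1,II-2,II-3,III-1]: 1 consistent

II-2 ∈ {SS Ww, Ss Ww}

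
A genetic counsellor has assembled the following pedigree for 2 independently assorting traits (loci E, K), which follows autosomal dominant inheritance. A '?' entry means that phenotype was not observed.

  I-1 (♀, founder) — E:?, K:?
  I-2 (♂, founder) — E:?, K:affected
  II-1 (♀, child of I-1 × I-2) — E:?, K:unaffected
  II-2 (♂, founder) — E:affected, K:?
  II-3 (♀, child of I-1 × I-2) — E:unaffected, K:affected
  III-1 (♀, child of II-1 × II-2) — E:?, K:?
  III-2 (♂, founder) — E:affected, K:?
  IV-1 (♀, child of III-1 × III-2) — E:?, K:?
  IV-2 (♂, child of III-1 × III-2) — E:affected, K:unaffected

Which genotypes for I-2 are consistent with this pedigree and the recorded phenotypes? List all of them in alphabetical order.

E/I-1 ? ·: ee|Ee
E/I-2 ? ·: ee|Ee
E/II-1 ? I-1×I-2: ee|Ee|EE
E/II-2 aff ·: Ee|EE
E/II-3 un I-1×I-2: ee
E/III-1 ? II-1×II-2: ee|Ee|EE
E/III-2 aff ·: Ee|EE
E/IV-1 ? III-1×III-2: ee|Ee|EE
E/IV-2 aff III-1×III-2: Ee|EE
⇒ E over [I-1,I-2,II-1,II-2,II-3,III-1,III-2,IV-1,IV-2]: 211 consistent
K/I-1 ? ·: kk|Kk
K/I-2 aff ·: Kk
K/II-1 un I-1×I-2: kk
K/II-2 ? ·: kk|Kk|KK
K/II-3 aff I-1×I-2: Kk|KK
K/III-1 ? II-1×II-2: kk|Kk
K/III-2 ? ·: kk|Kk
K/IV-1 ? III-1×III-2: kk|Kk|KK
K/IV-2 un III-1×III-2: kk
⇒ K over [I-1,I-2,II-1,II-2,II-3,III-1,III-2,IV-1,IV-2]: 48 consistent

I-2 ∈ {Ee Kk, ee Kk}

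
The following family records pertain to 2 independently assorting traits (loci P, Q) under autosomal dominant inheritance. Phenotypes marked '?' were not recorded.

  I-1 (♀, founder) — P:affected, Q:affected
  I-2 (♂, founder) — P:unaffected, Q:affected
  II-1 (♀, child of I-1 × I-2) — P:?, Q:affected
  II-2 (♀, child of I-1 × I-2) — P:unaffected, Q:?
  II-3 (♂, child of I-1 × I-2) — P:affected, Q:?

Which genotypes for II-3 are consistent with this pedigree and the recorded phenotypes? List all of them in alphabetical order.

P/I-1 aff ·: Pp
P/I-2 un ·: pp
P/II-1 ? I-1×I-2: pp|Pp
P/II-2 un I-1×I-2: pp
P/II-3 aff I-1×I-2: Pp
⇒ P over [I-1,I-2,II-1,II-2,II-3]: 2 consistent
Q/I-1 aff ·: Qq|QQ
Q/I-2 aff ·: Qq|QQ
Q/II-1 aff I-1×I-2: Qq|QQ
Q/II-2 ? I-1×I-2: qq|Qq|QQ
Q/II-3 ? I-1×I-2: qq|Qq|QQ
⇒ Q over [I-1,I-2,II-1,II-2,II-3]: 35 consistent

II-3 ∈ {Pp QQ, Pp Qq, Pp qq}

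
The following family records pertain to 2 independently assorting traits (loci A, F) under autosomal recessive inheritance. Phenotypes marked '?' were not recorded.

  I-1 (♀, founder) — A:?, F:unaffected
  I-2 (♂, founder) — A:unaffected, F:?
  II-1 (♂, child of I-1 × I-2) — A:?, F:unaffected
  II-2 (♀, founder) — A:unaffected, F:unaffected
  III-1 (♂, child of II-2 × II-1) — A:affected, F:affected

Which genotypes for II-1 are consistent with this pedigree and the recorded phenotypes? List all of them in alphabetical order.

A/I-1 ? ·: AA|Aa|aa
A/I-2 un ·: AA|Aa
A/II-1 ? I-1×I-2: Aa|aa
A/II-2 un ·: Aa
A/III-1 aff II-2×II-1: aa
⇒ A over [I-1,I-2,II-1,II-2,III-1]: 7 consistent
F/I-1 un ·: FF|Ff
F/I-2 ? ·: FF|Ff|ff
F/II-1 un I-1×I-2: Ff
F/II-2 un ·: Ff
F/III-1 aff II-2×II-1: ff
⇒ F over [I-1,I-2,II-1,II-2,III-1]: 5 consistent

II-1 ∈ {Aa Ff, aa Ff}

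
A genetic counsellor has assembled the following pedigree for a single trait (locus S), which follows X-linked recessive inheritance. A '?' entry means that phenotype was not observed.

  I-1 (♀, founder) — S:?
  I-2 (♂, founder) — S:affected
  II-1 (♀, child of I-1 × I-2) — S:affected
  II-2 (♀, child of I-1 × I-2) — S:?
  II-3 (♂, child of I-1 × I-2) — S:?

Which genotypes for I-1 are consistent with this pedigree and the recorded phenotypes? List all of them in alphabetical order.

S/I-1 ? ·: X^SX^s|X^sX^s
S/I-2 aff ·: X^sY
S/II-1 aff I-1×I-2: X^sX^s
S/II-2 ? I-1×I-2: X^SX^s|X^sX^s
S/II-3 ? I-1×I-2: X^SY|X^sY
⇒ S over [I-1,I-2,II-1,II-2,II-3]: 5 consistent

I-1 ∈ {X^SX^s, X^sX^s}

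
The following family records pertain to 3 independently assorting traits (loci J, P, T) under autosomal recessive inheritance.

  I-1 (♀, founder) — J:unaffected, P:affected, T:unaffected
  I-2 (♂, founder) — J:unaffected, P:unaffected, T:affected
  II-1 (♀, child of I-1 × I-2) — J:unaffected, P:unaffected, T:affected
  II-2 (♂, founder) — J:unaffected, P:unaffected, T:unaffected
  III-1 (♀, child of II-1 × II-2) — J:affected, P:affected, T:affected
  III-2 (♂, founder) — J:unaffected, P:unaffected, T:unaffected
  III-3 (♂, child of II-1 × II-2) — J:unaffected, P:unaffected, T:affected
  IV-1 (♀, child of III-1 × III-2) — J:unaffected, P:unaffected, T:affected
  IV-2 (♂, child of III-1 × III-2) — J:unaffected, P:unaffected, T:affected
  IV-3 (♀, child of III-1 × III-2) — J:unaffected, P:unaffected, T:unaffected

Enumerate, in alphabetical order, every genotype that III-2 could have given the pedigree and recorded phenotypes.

III-2 ∈ {JJ PP Tt, JJ Pp Tt, Jj PP Tt, Jj Pp Tt}

J/I-1 un ·: JJ|Jj
J/I-2 un ·: JJ|Jj
J/II-1 un I-1×I-2: Jj
J/II-2 un ·: Jj
J/III-1 aff II-1×II-2: jj
J/III-2 un ·: JJ|Jj
J/III-3 un II-1×II-2: JJ|Jj
J/IV-1 un III-1×III-2: Jj
J/IV-2 un III-1×III-2: Jj
J/IV-3 un III-1×III-2: Jj
⇒ J over [I-1,I-2,II-1,II-2,III-1,III-2,III-3,IV-1,IV-2,IV-3]: 12 consistent
P/I-1 aff ·: pp
P/I-2 un ·: PP|Pp
P/II-1 un I-1×I-2: Pp
P/II-2 un ·: Pp
P/III-1 aff II-1×II-2: pp
P/III-2 un ·: PP|Pp
P/III-3 un II-1×II-2: PP|Pp
P/IV-1 un III-1×III-2: Pp
P/IV-2 un III-1×III-2: Pp
P/IV-3 un III-1×III-2: Pp
⇒ P over [I-1,I-2,II-1,II-2,III-1,III-2,III-3,IV-1,IV-2,IV-3]: 8 consistent
T/I-1 un ·: Tt
T/I-2 aff ·: tt
T/II-1 aff I-1×I-2: tt
T/II-2 un ·: Tt
T/III-1 aff II-1×II-2: tt
T/III-2 un ·: Tt
T/III-3 aff II-1×II-2: tt
T/IV-1 aff III-1×III-2: tt
T/IV-2 aff III-1×III-2: tt
T/IV-3 un III-1×III-2: Tt
⇒ T over [I-1,I-2,II-1,II-2,III-1,III-2,III-3,IV-1,IV-2,IV-3]: 1 consistent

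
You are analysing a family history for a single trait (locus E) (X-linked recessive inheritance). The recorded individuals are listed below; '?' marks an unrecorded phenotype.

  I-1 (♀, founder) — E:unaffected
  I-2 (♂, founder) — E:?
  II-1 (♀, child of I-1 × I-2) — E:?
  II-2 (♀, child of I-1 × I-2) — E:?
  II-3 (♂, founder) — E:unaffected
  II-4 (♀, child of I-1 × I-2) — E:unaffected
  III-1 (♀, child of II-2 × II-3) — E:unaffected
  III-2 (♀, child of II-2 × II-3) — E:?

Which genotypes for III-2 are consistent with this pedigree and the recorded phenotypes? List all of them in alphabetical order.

III-2 ∈ {X^EX^E, X^EX^e}

E/I-1 un ·: X^EX^E|X^EX^e
E/I-2 ? ·: X^EY|X^eY
E/II-1 ? I-1×I-2: X^EX^E|X^EX^e|X^eX^e
E/II-2 ? I-1×I-2: X^EX^E|X^EX^e|X^eX^e
E/II-3 un ·: X^EY
E/II-4 un I-1×I-2: X^EX^E|X^EX^e
E/III-1 un II-2×II-3: X^EX^E|X^EX^e
E/III-2 ? II-2×II-3: X^EX^E|X^EX^e
⇒ E over [I-1,I-2,II-1,II-2,II-3,II-4,III-1,III-2]: 35 consistent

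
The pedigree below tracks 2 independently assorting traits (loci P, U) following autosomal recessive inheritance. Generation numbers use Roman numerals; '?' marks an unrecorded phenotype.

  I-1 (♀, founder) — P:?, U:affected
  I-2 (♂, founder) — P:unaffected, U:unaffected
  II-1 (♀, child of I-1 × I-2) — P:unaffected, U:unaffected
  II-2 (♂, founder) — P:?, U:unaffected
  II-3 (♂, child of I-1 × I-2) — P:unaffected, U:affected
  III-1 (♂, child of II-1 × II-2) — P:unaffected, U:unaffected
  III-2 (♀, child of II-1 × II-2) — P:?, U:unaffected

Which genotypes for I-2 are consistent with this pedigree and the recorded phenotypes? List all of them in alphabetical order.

I-2 ∈ {PP Uu, Pp Uu}

P/I-1 ? ·: PP|Pp|pp
P/I-2 un ·: PP|Pp
P/II-1 un I-1×I-2: PP|Pp
P/II-2 ? ·: PP|Pp|pp
P/II-3 un I-1×I-2: PP|Pp
P/III-1 un II-1×II-2: PP|Pp
P/III-2 ? II-1×II-2: PP|Pp|pp
⇒ P over [I-1,I-2,II-1,II-2,II-3,III-1,III-2]: 138 consistent
U/I-1 aff ·: uu
U/I-2 un ·: Uu
U/II-1 un I-1×I-2: Uu
U/II-2 un ·: UU|Uu
U/II-3 aff I-1×I-2: uu
U/III-1 un II-1×II-2: UU|Uu
U/III-2 un II-1×II-2: UU|Uu
⇒ U over [I-1,I-2,II-1,II-2,II-3,III-1,III-2]: 8 consistent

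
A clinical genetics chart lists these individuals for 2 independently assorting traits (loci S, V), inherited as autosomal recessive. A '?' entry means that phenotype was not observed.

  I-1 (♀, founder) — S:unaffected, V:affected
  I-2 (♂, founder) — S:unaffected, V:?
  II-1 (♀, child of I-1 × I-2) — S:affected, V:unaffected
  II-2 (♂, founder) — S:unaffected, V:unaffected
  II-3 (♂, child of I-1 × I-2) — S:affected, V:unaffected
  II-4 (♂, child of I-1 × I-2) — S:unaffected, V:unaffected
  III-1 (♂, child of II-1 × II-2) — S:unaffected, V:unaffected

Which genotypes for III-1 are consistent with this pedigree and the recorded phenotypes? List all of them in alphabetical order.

III-1 ∈ {Ss VV, Ss Vv}

S/I-1 un ·: Ss
S/I-2 un ·: Ss
S/II-1 aff I-1×I-2: ss
S/II-2 un ·: SS|Ss
S/II-3 aff I-1×I-2: ss
S/II-4 un I-1×I-2: SS|Ss
S/III-1 un II-1×II-2: Ss
⇒ S over [I-1,I-2,II-1,II-2,II-3,II-4,III-1]: 4 consistent
V/I-1 aff ·: vv
V/I-2 ? ·: VV|Vv
V/II-1 un I-1×I-2: Vv
V/II-2 un ·: VV|Vv
V/II-3 un I-1×I-2: Vv
V/II-4 un I-1×I-2: Vv
V/III-1 un II-1×II-2: VV|Vv
⇒ V over [I-1,I-2,II-1,II-2,II-3,II-4,III-1]: 8 consistent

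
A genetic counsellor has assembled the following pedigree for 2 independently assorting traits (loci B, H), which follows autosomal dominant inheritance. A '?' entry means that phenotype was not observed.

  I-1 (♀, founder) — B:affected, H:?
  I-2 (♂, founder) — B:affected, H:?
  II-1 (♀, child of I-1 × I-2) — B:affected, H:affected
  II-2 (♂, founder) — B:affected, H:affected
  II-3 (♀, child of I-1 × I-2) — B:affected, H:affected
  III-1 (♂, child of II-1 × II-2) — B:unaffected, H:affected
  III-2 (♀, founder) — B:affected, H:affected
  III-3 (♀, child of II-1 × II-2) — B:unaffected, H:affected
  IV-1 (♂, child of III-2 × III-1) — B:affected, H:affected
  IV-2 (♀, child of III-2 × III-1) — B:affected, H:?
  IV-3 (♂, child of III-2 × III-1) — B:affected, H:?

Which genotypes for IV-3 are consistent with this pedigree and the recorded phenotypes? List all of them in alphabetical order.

B/I-1 aff ·: Bb|BB
B/I-2 aff ·: Bb|BB
B/II-1 aff I-1×I-2: Bb
B/II-2 aff ·: Bb
B/II-3 aff I-1×I-2: Bb|BB
B/III-1 un II-1×II-2: bb
B/III-2 aff ·: Bb|BB
B/III-3 un II-1×II-2: bb
B/IV-1 aff III-2×III-1: Bb
B/IV-2 aff III-2×III-1: Bb
B/IV-3 aff III-2×III-1: Bb
⇒ B over [I-1,I-2,II-1,II-2,II-3,III-1,III-2,III-3,IV-1,IV-2,IV-3]: 12 consistent
H/I-1 ? ·: hh|Hh|HH
H/I-2 ? ·: hh|Hh|HH
H/II-1 aff I-1×I-2: Hh|HH
H/II-2 aff ·: Hh|HH
H/II-3 aff I-1×I-2: Hh|HH
H/III-1 aff II-1×II-2: Hh|HH
H/III-2 aff ·: Hh|HH
H/III-3 aff II-1×II-2: Hh|HH
H/IV-1 aff III-2×III-1: Hh|HH
H/IV-2 ? III-2×III-1: hh|Hh|HH
H/IV-3 ? III-2×III-1: hh|Hh|HH
⇒ H over [I-1,I-2,II-1,II-2,II-3,III-1,III-2,III-3,IV-1,IV-2,IV-3]: 1953 consistent

IV-3 ∈ {Bb HH, Bb Hh, Bb hh}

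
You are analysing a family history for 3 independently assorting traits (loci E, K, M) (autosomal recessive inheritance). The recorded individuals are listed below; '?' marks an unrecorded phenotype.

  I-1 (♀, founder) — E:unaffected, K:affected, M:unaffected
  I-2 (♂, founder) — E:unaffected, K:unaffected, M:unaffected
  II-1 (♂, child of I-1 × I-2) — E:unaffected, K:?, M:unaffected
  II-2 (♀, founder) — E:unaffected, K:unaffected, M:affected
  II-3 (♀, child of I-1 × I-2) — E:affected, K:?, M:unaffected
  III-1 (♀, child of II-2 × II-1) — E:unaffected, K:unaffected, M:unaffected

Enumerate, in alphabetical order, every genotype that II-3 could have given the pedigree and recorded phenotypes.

II-3 ∈ {ee Kk MM, ee Kk Mm, ee kk MM, ee kk Mm}

E/I-1 un ·: Ee
E/I-2 un ·: Ee
E/II-1 un I-1×I-2: EE|Ee
E/II-2 un ·: EE|Ee
E/II-3 aff I-1×I-2: ee
E/III-1 un II-2×II-1: EE|Ee
⇒ E over [I-1,I-2,II-1,II-2,II-3,III-1]: 7 consistent
K/I-1 aff ·: kk
K/I-2 un ·: KK|Kk
K/II-1 ? I-1×I-2: Kk|kk
K/II-2 un ·: KK|Kk
K/II-3 ? I-1×I-2: Kk|kk
K/III-1 un II-2×II-1: KK|Kk
⇒ K over [I-1,I-2,II-1,II-2,II-3,III-1]: 16 consistent
M/I-1 un ·: MM|Mm
M/I-2 un ·: MM|Mm
M/II-1 un I-1×I-2: MM|Mm
M/II-2 aff ·: mm
M/II-3 un I-1×I-2: MM|Mm
M/III-1 un II-2×II-1: Mm
⇒ M over [I-1,I-2,II-1,II-2,II-3,III-1]: 13 consistent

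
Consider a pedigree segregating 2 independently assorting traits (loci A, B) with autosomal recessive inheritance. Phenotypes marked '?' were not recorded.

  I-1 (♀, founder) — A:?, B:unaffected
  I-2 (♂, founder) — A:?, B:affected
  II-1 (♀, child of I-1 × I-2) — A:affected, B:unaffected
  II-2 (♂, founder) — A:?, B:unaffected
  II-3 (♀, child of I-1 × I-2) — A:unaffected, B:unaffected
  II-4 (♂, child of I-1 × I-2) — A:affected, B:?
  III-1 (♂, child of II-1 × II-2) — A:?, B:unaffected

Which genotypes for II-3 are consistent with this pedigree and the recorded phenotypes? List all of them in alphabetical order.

II-3 ∈ {AA Bb, Aa Bb}

A/I-1 ? ·: Aa|aa
A/I-2 ? ·: Aa|aa
A/II-1 aff I-1×I-2: aa
A/II-2 ? ·: AA|Aa|aa
A/II-3 un I-1×I-2: AA|Aa
A/II-4 aff I-1×I-2: aa
A/III-1 ? II-1×II-2: Aa|aa
⇒ A over [I-1,I-2,II-1,II-2,II-3,II-4,III-1]: 16 consistent
B/I-1 un ·: BB|Bb
B/I-2 aff ·: bb
B/II-1 un I-1×I-2: Bb
B/II-2 un ·: BB|Bb
B/II-3 un I-1×I-2: Bb
B/II-4 ? I-1×I-2: Bb|bb
B/III-1 un II-1×II-2: BB|Bb
⇒ B over [I-1,I-2,II-1,II-2,II-3,II-4,III-1]: 12 consistent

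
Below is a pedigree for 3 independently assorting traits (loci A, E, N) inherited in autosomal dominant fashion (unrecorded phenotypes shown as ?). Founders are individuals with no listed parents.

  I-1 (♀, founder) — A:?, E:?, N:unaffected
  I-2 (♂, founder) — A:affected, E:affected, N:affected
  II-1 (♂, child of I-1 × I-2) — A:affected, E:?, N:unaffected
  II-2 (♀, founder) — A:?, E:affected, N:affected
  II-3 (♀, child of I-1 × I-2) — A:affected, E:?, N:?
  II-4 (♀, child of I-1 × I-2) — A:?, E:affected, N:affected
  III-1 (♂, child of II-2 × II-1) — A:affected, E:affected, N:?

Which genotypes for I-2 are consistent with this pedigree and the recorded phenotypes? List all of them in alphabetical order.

I-2 ∈ {AA EE Nn, AA Ee Nn, Aa EE Nn, Aa Ee Nn}

A/I-1 ? ·: aa|Aa|AA
A/I-2 aff ·: Aa|AA
A/II-1 aff I-1×I-2: Aa|AA
A/II-2 ? ·: aa|Aa|AA
A/II-3 aff I-1×I-2: Aa|AA
A/II-4 ? I-1×I-2: aa|Aa|AA
A/III-1 aff II-2×II-1: Aa|AA
⇒ A over [I-1,I-2,II-1,II-2,II-3,II-4,III-1]: 145 consistent
E/I-1 ? ·: ee|Ee|EE
E/I-2 aff ·: Ee|EE
E/II-1 ? I-1×I-2: ee|Ee|EE
E/II-2 aff ·: Ee|EE
E/II-3 ? I-1×I-2: ee|Ee|EE
E/II-4 aff I-1×I-2: Ee|EE
E/III-1 aff II-2×II-1: Ee|EE
⇒ E over [I-1,I-2,II-1,II-2,II-3,II-4,III-1]: 129 consistent
N/I-1 un ·: nn
N/I-2 aff ·: Nn
N/II-1 un I-1×I-2: nn
N/II-2 aff ·: Nn|NN
N/II-3 ? I-1×I-2: nn|Nn
N/II-4 aff I-1×I-2: Nn
N/III-1 ? II-2×II-1: nn|Nn
⇒ N over [I-1,I-2,II-1,II-2,II-3,II-4,III-1]: 6 consistent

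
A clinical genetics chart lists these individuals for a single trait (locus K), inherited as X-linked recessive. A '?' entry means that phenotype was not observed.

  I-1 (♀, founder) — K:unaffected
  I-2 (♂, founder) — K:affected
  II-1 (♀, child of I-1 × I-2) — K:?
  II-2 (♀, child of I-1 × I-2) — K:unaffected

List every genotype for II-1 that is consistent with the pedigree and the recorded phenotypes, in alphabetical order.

K/I-1 un ·: X^KX^K|X^KX^k
K/I-2 aff ·: X^kY
K/II-1 ? I-1×I-2: X^KX^k|X^kX^k
K/II-2 un I-1×I-2: X^KX^k
⇒ K over [I-1,I-2,II-1,II-2]: 3 consistent

II-1 ∈ {X^KX^k, X^kX^k}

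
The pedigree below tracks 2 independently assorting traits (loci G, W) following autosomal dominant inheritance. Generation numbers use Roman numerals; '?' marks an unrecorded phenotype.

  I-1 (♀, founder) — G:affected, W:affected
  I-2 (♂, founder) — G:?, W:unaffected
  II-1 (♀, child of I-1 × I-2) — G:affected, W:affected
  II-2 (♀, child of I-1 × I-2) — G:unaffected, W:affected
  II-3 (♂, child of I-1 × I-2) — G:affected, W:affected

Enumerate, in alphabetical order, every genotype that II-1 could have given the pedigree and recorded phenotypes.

II-1 ∈ {GG Ww, Gg Ww}

G/I-1 aff ·: Gg
G/I-2 ? ·: gg|Gg
G/II-1 aff I-1×I-2: Gg|GG
G/II-2 un I-1×I-2: gg
G/II-3 aff I-1×I-2: Gg|GG
⇒ G over [I-1,I-2,II-1,II-2,II-3]: 5 consistent
W/I-1 aff ·: Ww|WW
W/I-2 un ·: ww
W/II-1 aff I-1×I-2: Ww
W/II-2 aff I-1×I-2: Ww
W/II-3 aff I-1×I-2: Ww
⇒ W over [I-1,I-2,II-1,II-2,II-3]: 2 consistent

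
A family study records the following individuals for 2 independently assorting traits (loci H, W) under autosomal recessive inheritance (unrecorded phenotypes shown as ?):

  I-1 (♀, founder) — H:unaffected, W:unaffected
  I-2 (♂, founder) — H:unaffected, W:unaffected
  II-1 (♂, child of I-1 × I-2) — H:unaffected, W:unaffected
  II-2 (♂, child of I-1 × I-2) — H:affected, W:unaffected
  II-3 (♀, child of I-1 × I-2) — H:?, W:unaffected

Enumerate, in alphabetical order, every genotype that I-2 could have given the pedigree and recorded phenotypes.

I-2 ∈ {Hh WW, Hh Ww}

H/I-1 un ·: Hh
H/I-2 un ·: Hh
H/II-1 un I-1×I-2: HH|Hh
H/II-2 aff I-1×I-2: hh
H/II-3 ? I-1×I-2: HH|Hh|hh
⇒ H over [I-1,I-2,II-1,II-2,II-3]: 6 consistent
W/I-1 un ·: WW|Ww
W/I-2 un ·: WW|Ww
W/II-1 un I-1×I-2: WW|Ww
W/II-2 un I-1×I-2: WW|Ww
W/II-3 un I-1×I-2: WW|Ww
⇒ W over [I-1,I-2,II-1,II-2,II-3]: 25 consistent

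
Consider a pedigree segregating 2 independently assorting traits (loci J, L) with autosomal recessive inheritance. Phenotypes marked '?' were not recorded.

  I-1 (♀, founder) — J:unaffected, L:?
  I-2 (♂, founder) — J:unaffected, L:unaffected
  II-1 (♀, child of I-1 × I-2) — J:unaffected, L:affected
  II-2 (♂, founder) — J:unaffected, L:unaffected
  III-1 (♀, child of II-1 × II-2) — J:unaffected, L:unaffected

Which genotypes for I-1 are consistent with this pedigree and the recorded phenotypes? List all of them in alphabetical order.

I-1 ∈ {JJ Ll, JJ ll, Jj Ll, Jj ll}

J/I-1 un ·: JJ|Jj
J/I-2 un ·: JJ|Jj
J/II-1 un I-1×I-2: JJ|Jj
J/II-2 un ·: JJ|Jj
J/III-1 un II-1×II-2: JJ|Jj
⇒ J over [I-1,I-2,II-1,II-2,III-1]: 24 consistent
L/I-1 ? ·: Ll|ll
L/I-2 un ·: Ll
L/II-1 aff I-1×I-2: ll
L/II-2 un ·: LL|Ll
L/III-1 un II-1×II-2: Ll
⇒ L over [I-1,I-2,II-1,II-2,III-1]: 4 consistent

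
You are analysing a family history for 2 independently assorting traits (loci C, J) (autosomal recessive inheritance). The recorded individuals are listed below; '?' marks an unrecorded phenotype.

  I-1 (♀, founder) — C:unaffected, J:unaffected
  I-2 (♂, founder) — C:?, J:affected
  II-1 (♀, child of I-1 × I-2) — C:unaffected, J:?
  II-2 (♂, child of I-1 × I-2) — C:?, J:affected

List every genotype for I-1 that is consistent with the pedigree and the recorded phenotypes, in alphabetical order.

I-1 ∈ {CC Jj, Cc Jj}

C/I-1 un ·: CC|Cc
C/I-2 ? ·: CC|Cc|cc
C/II-1 un I-1×I-2: CC|Cc
C/II-2 ? I-1×I-2: CC|Cc|cc
⇒ C over [I-1,I-2,II-1,II-2]: 18 consistent
J/I-1 un ·: Jj
J/I-2 aff ·: jj
J/II-1 ? I-1×I-2: Jj|jj
J/II-2 aff I-1×I-2: jj
⇒ J over [I-1,I-2,II-1,II-2]: 2 consistent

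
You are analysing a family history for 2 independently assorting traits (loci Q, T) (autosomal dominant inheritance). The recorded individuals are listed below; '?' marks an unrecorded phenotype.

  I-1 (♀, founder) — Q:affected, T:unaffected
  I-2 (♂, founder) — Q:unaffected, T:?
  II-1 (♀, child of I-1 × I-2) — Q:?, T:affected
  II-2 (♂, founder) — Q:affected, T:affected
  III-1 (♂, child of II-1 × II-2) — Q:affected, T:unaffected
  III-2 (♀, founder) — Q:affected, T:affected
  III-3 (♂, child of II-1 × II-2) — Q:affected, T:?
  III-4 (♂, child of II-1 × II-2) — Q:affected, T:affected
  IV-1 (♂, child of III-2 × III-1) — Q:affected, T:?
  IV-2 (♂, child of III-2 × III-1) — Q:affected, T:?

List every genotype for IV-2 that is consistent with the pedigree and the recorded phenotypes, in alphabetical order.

Q/I-1 aff ·: Qq|QQ
Q/I-2 un ·: qq
Q/II-1 ? I-1×I-2: qq|Qq
Q/II-2 aff ·: Qq|QQ
Q/III-1 aff II-1×II-2: Qq|QQ
Q/III-2 aff ·: Qq|QQ
Q/III-3 aff II-1×II-2: Qq|QQ
Q/III-4 aff II-1×II-2: Qq|QQ
Q/IV-1 aff III-2×III-1: Qq|QQ
Q/IV-2 aff III-2×III-1: Qq|QQ
⇒ Q over [I-1,I-2,II-1,II-2,III-1,III-2,III-3,III-4,IV-1,IV-2]: 224 consistent
T/I-1 un ·: tt
T/I-2 ? ·: Tt|TT
T/II-1 aff I-1×I-2: Tt
T/II-2 aff ·: Tt
T/III-1 un II-1×II-2: tt
T/III-2 aff ·: Tt|TT
T/III-3 ? II-1×II-2: tt|Tt|TT
T/III-4 aff II-1×II-2: Tt|TT
T/IV-1 ? III-2×III-1: tt|Tt
T/IV-2 ? III-2×III-1: tt|Tt
⇒ T over [I-1,I-2,II-1,II-2,III-1,III-2,III-3,III-4,IV-1,IV-2]: 60 consistent

IV-2 ∈ {QQ Tt, QQ tt, Qq Tt, Qq tt}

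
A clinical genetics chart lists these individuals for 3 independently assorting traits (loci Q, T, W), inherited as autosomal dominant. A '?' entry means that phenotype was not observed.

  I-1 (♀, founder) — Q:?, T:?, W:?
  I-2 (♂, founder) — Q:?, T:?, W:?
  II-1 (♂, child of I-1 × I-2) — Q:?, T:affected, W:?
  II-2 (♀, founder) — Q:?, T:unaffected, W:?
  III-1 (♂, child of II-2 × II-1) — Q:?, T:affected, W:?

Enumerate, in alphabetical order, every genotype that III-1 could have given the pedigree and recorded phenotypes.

III-1 ∈ {QQ Tt WW, QQ Tt Ww, QQ Tt ww, Qq Tt WW, Qq Tt Ww, Qq Tt ww, qq Tt WW, qq Tt Ww, qq Tt ww}

Q/I-1 ? ·: qq|Qq|QQ
Q/I-2 ? ·: qq|Qq|QQ
Q/II-1 ? I-1×I-2: qq|Qq|QQ
Q/II-2 ? ·: qq|Qq|QQ
Q/III-1 ? II-2×II-1: qq|Qq|QQ
⇒ Q over [I-1,I-2,II-1,II-2,III-1]: 81 consistent
T/I-1 ? ·: tt|Tt|TT
T/I-2 ? ·: tt|Tt|TT
T/II-1 aff I-1×I-2: Tt|TT
T/II-2 un ·: tt
T/III-1 aff II-2×II-1: Tt
⇒ T over [I-1,I-2,II-1,II-2,III-1]: 11 consistent
W/I-1 ? ·: ww|Ww|WW
W/I-2 ? ·: ww|Ww|WW
W/II-1 ? I-1×I-2: ww|Ww|WW
W/II-2 ? ·: ww|Ww|WW
W/III-1 ? II-2×II-1: ww|Ww|WW
⇒ W over [I-1,I-2,II-1,II-2,III-1]: 81 consistent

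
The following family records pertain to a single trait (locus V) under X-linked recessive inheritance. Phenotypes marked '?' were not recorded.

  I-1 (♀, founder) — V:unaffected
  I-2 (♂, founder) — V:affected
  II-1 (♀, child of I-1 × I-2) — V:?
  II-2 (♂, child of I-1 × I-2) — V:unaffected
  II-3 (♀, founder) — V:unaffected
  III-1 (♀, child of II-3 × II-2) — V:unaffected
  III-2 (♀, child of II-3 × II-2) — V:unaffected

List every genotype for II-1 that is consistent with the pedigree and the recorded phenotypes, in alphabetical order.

V/I-1 un ·: X^VX^V|X^VX^v
V/I-2 aff ·: X^vY
V/II-1 ? I-1×I-2: X^VX^v|X^vX^v
V/II-2 un I-1×I-2: X^VY
V/II-3 un ·: X^VX^V|X^VX^v
V/III-1 un II-3×II-2: X^VX^V|X^VX^v
V/III-2 un II-3×II-2: X^VX^V|X^VX^v
⇒ V over [I-1,I-2,II-1,II-2,II-3,III-1,III-2]: 15 consistent

II-1 ∈ {X^VX^v, X^vX^v}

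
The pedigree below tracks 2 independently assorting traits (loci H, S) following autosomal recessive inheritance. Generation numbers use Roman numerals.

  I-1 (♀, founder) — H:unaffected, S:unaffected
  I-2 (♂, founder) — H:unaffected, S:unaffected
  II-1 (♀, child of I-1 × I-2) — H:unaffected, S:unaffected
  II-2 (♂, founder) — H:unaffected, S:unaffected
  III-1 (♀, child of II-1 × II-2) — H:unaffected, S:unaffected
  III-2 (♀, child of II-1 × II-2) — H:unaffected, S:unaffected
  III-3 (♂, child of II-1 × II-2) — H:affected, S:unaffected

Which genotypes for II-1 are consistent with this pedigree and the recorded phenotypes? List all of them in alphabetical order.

II-1 ∈ {Hh SS, Hh Ss}

H/I-1 un ·: HH|Hh
H/I-2 un ·: HH|Hh
H/II-1 un I-1×I-2: Hh
H/II-2 un ·: Hh
H/III-1 un II-1×II-2: HH|Hh
H/III-2 un II-1×II-2: HH|Hh
H/III-3 aff II-1×II-2: hh
⇒ H over [I-1,I-2,II-1,II-2,III-1,III-2,III-3]: 12 consistent
S/I-1 un ·: SS|Ss
S/I-2 un ·: SS|Ss
S/II-1 un I-1×I-2: SS|Ss
S/II-2 un ·: SS|Ss
S/III-1 un II-1×II-2: SS|Ss
S/III-2 un II-1×II-2: SS|Ss
S/III-3 un II-1×II-2: SS|Ss
⇒ S over [I-1,I-2,II-1,II-2,III-1,III-2,III-3]: 84 consistent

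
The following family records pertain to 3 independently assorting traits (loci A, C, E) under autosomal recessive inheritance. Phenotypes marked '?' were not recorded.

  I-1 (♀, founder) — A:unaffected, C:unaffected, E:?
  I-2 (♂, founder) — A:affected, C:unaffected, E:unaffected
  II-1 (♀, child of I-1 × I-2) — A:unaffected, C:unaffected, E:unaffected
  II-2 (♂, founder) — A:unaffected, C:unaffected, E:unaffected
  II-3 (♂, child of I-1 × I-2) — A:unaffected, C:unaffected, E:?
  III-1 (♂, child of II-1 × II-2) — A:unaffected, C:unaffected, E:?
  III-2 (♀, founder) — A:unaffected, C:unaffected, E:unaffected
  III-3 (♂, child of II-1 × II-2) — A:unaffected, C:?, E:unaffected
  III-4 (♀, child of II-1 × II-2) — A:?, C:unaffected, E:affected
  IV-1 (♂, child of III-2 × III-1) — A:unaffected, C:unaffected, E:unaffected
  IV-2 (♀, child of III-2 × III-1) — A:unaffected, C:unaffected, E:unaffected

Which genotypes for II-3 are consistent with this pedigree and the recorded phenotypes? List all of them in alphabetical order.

II-3 ∈ {Aa CC EE, Aa CC Ee, Aa CC ee, Aa Cc EE, Aa Cc Ee, Aa Cc ee}

A/I-1 un ·: AA|Aa
A/I-2 aff ·: aa
A/II-1 un I-1×I-2: Aa
A/II-2 un ·: AA|Aa
A/II-3 un I-1×I-2: Aa
A/III-1 un II-1×II-2: AA|Aa
A/III-2 un ·: AA|Aa
A/III-3 un II-1×II-2: AA|Aa
A/III-4 ? II-1×II-2: AA|Aa|aa
A/IV-1 un III-2×III-1: AA|Aa
A/IV-2 un III-2×III-1: AA|Aa
⇒ A over [I-1,I-2,II-1,II-2,II-3,III-1,III-2,III-3,III-4,IV-1,IV-2]: 260 consistent
C/I-1 un ·: CC|Cc
C/I-2 un ·: CC|Cc
C/II-1 un I-1×I-2: CC|Cc
C/II-2 un ·: CC|Cc
C/II-3 un I-1×I-2: CC|Cc
C/III-1 un II-1×II-2: CC|Cc
C/III-2 un ·: CC|Cc
C/III-3 ? II-1×II-2: CC|Cc|cc
C/III-4 un II-1×II-2: CC|Cc
C/IV-1 un III-2×III-1: CC|Cc
C/IV-2 un III-2×III-1: CC|Cc
⇒ C over [I-1,I-2,II-1,II-2,II-3,III-1,III-2,III-3,III-4,IV-1,IV-2]: 1179 consistent
E/I-1 ? ·: EE|Ee|ee
E/I-2 un ·: EE|Ee
E/II-1 un I-1×I-2: Ee
E/II-2 un ·: Ee
E/II-3 ? I-1×I-2: EE|Ee|ee
E/III-1 ? II-1×II-2: EE|Ee|ee
E/III-2 un ·: EE|Ee
E/III-3 un II-1×II-2: EE|Ee
E/III-4 aff II-1×II-2: ee
E/IV-1 un III-2×III-1: EE|Ee
E/IV-2 un III-2×III-1: EE|Ee
⇒ E over [I-1,I-2,II-1,II-2,II-3,III-1,III-2,III-3,III-4,IV-1,IV-2]: 300 consistent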